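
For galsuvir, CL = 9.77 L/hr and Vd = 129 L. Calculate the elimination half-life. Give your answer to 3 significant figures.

k = CL / V = 9.77 / 129 = 0.07574 hr⁻¹
t½ = ln 2 / k = ln 2 / 0.07574 ≈ 9.15 hours

9.15 hours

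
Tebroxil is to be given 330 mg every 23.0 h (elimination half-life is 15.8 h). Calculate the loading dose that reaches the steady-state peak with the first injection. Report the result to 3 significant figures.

519 mg

k = ln 2 / 15.8 = 0.04387 h⁻¹
Accumulation ratio R = 1 / (1 − e^(−kτ)) = 1 / (1 − e^(−0.04387×23.0)) = 1 / (1 − 0.3646) = 1.574
Loading dose = maintenance dose × R = 330 × 1.574 ≈ 519 mg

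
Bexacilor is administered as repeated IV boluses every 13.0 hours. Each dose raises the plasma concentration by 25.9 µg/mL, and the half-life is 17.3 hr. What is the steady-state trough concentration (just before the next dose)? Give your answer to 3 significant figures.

37.9 µg/mL

k = ln 2 / 17.3 = 0.04007 hr⁻¹
Fraction remaining after one interval: e^(−kτ) = e^(−0.04007 × 13.0) = 0.5940
R = 1 / (1 − 0.5940) = 2.463
Css,max = 25.9 × 2.463 = 63.79 µg/mL
Css,min = Css,max × e^(−kτ) = 63.79 × 0.5940 ≈ 37.9 µg/mL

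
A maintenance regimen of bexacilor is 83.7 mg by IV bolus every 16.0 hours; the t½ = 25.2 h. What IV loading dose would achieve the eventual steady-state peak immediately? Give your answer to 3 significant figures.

235 mg

k = ln 2 / 25.2 = 0.02751 h⁻¹
Accumulation ratio R = 1 / (1 − e^(−kτ)) = 1 / (1 − e^(−0.02751×16.0)) = 1 / (1 − 0.6440) = 2.809
Loading dose = maintenance dose × R = 83.7 × 2.809 ≈ 235 mg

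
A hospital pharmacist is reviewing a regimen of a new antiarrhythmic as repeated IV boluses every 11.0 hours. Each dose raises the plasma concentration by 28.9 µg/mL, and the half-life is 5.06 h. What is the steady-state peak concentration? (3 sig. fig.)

37.1 µg/mL

k = ln 2 / 5.06 = 0.1370 h⁻¹
Fraction remaining after one interval: e^(−kτ) = e^(−0.1370 × 11.0) = 0.2216
R = 1 / (1 − 0.2216) = 1.285
Css,max = 28.9 × 1.285 ≈ 37.1 µg/mL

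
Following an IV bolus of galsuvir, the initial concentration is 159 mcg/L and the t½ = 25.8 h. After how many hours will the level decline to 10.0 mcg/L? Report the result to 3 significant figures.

k = ln 2 / 25.8 = 0.02687 h⁻¹
C(t) = C₀ e^(−kt)  ⇒  t = ln(C₀/C) / k
t = ln(159/10.0) / 0.02687 = 2.766 / 0.02687 ≈ 103 hours

103 hours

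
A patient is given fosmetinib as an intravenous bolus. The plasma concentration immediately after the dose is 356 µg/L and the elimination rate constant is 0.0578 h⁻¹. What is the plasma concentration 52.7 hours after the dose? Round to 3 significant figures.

C(t) = C₀ e^(−kt) = 356 × e^(−0.05780 × 52.7) = 356 × e^(−3.046) = 356 × 0.04755 ≈ 16.9 µg/L

16.9 µg/L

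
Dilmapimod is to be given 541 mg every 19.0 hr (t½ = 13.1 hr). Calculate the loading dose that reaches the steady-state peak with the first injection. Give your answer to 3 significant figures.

853 mg

k = ln 2 / 13.1 = 0.05291 hr⁻¹
Accumulation ratio R = 1 / (1 − e^(−kτ)) = 1 / (1 − e^(−0.05291×19.0)) = 1 / (1 − 0.3659) = 1.577
Loading dose = maintenance dose × R = 541 × 1.577 ≈ 853 mg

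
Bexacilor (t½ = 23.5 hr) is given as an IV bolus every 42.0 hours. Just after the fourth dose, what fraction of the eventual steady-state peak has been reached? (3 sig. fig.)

0.993

k = ln 2 / 23.5 = 0.02950 hr⁻¹
f_n = 1 − e^(−nkτ) = 1 − e^(−4 × 0.02950 × 42.0) = 1 − e^(−4.955) = 1 − 0.007046 ≈ 0.993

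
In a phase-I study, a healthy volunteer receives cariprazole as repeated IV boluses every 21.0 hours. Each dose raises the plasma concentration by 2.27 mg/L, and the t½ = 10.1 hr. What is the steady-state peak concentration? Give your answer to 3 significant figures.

2.97 mg/L

k = ln 2 / 10.1 = 0.06863 hr⁻¹
Fraction remaining after one interval: e^(−kτ) = e^(−0.06863 × 21.0) = 0.2366
R = 1 / (1 − 0.2366) = 1.310
Css,max = 2.27 × 1.310 ≈ 2.97 mg/L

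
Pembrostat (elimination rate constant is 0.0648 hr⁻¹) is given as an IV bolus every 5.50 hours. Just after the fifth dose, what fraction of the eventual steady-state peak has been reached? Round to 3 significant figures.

0.832

f_n = 1 − e^(−nkτ) = 1 − e^(−5 × 0.06480 × 5.50) = 1 − e^(−1.782) = 1 − 0.1683 ≈ 0.832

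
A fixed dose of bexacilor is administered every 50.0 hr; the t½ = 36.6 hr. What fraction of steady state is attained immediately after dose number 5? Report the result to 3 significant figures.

k = ln 2 / 36.6 = 0.01894 hr⁻¹
f_n = 1 − e^(−nkτ) = 1 − e^(−5 × 0.01894 × 50.0) = 1 − e^(−4.735) = 1 − 0.008786 ≈ 0.991

0.991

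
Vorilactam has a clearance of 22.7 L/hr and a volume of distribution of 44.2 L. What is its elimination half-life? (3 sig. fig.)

k = CL / V = 22.7 / 44.2 = 0.5136 hr⁻¹
t½ = ln 2 / k = ln 2 / 0.5136 ≈ 1.35 hours

1.35 hours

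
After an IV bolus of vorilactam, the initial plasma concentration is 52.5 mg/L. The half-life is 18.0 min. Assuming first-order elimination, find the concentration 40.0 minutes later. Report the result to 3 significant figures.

11.3 mg/L

k = ln 2 / 18.0 = 0.03851 min⁻¹
40.0 min is 2.222 half-lives, so C = 52.5 × (1/2)^2.222 = 52.5 × 0.2143 ≈ 11.3 mg/L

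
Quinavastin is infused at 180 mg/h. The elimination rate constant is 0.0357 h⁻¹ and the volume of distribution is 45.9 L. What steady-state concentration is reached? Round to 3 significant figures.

110 µg/mL

CL = k · V = 0.0357 × 45.9 = 1.639 L/h
Css = rate / CL = 180 / 1.639 ≈ 110 µg/mL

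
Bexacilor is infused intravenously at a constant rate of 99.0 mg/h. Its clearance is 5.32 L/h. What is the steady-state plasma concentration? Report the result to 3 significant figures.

18.6 mg/L

Css = infusion rate / CL = 99.0 / 5.32 ≈ 18.6 mg/L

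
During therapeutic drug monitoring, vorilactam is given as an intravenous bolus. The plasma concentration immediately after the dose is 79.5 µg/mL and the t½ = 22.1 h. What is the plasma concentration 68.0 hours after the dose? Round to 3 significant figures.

k = ln 2 / 22.1 = 0.03136 h⁻¹
68.0 h is 3.077 half-lives, so C = 79.5 × (1/2)^3.077 = 79.5 × 0.1185 ≈ 9.42 µg/mL

9.42 µg/mL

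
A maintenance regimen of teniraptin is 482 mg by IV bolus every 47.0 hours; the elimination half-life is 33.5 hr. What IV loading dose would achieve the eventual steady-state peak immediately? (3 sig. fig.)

775 mg

k = ln 2 / 33.5 = 0.02069 hr⁻¹
Accumulation ratio R = 1 / (1 − e^(−kτ)) = 1 / (1 − e^(−0.02069×47.0)) = 1 / (1 − 0.3781) = 1.608
Loading dose = maintenance dose × R = 482 × 1.608 ≈ 775 mg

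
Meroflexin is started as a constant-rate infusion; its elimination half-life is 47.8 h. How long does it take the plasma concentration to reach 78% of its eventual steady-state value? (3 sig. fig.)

104 hours

k = ln 2 / 47.8 = 0.01450 h⁻¹
f = 1 − e^(−kt)  ⇒  t = −ln(1 − f) / k
t = −ln(1 − 0.78) / 0.01450 = 1.514 / 0.01450 ≈ 104 hours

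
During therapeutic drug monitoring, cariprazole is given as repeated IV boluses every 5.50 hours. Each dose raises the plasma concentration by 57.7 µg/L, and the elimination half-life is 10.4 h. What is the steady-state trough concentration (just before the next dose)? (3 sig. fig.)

130 µg/L

k = ln 2 / 10.4 = 0.06665 h⁻¹
Fraction remaining after one interval: e^(−kτ) = e^(−0.06665 × 5.50) = 0.6931
R = 1 / (1 − 0.6931) = 3.258
Css,max = 57.7 × 3.258 = 188.0 µg/L
Css,min = Css,max × e^(−kτ) = 188.0 × 0.6931 ≈ 130 µg/L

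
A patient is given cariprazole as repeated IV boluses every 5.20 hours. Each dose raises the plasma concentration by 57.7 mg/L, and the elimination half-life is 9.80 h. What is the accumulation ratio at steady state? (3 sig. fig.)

k = ln 2 / 9.80 = 0.07073 h⁻¹
Fraction remaining after one interval: e^(−kτ) = e^(−0.07073 × 5.20) = 0.6923
R = 1 / (1 − 0.6923) = 1 / 0.3077 ≈ 3.25

3.25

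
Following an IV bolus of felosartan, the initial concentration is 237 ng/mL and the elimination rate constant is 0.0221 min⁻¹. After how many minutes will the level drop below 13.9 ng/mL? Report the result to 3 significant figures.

C(t) = C₀ e^(−kt)  ⇒  t = ln(C₀/C) / k
t = ln(237/13.9) / 0.02210 = 2.836 / 0.02210 ≈ 128 minutes

128 minutes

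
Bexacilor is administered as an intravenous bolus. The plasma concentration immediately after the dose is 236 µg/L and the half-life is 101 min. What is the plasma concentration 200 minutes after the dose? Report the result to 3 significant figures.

k = ln 2 / 101 = 0.006863 min⁻¹
C(t) = C₀ e^(−kt) = 236 × e^(−0.006863 × 200) = 236 × e^(−1.373) = 236 × 0.2535 ≈ 59.8 µg/L

59.8 µg/L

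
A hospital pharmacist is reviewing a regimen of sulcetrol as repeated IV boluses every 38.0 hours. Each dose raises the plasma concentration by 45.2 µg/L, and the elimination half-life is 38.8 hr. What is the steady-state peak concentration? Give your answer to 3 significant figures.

91.7 µg/L

k = ln 2 / 38.8 = 0.01786 hr⁻¹
Fraction remaining after one interval: e^(−kτ) = e^(−0.01786 × 38.0) = 0.5072
R = 1 / (1 − 0.5072) = 2.029
Css,max = 45.2 × 2.029 ≈ 91.7 µg/L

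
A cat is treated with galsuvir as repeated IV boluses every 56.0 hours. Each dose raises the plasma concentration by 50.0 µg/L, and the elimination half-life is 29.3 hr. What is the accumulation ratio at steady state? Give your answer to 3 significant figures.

k = ln 2 / 29.3 = 0.02366 hr⁻¹
Fraction remaining after one interval: e^(−kτ) = e^(−0.02366 × 56.0) = 0.2659
R = 1 / (1 − 0.2659) = 1 / 0.7341 ≈ 1.36

1.36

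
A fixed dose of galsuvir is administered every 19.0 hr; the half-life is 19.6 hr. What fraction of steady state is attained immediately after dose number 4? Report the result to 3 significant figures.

k = ln 2 / 19.6 = 0.03536 hr⁻¹
f_n = 1 − e^(−nkτ) = 1 − e^(−4 × 0.03536 × 19.0) = 1 − e^(−2.688) = 1 − 0.06804 ≈ 0.932

0.932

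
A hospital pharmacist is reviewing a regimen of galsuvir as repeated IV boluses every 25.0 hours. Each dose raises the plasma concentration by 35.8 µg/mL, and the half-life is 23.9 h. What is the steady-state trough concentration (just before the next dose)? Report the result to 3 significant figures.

k = ln 2 / 23.9 = 0.02900 h⁻¹
Fraction remaining after one interval: e^(−kτ) = e^(−0.02900 × 25.0) = 0.4843
R = 1 / (1 − 0.4843) = 1.939
Css,max = 35.8 × 1.939 = 69.42 µg/mL
Css,min = Css,max × e^(−kτ) = 69.42 × 0.4843 ≈ 33.6 µg/mL

33.6 µg/mL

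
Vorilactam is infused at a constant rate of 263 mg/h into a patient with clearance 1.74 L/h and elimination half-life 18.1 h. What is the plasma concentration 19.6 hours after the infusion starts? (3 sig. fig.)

Css = rate / CL = 263 / 1.74 = 151.1 µg/mL
k = ln 2 / 18.1 = 0.03830 h⁻¹
C(t) = Css (1 − e^(−kt)) = 151.1 × (1 − e^(−0.7506)) = 151.1 × 0.5279 ≈ 79.8 µg/mL

79.8 µg/mL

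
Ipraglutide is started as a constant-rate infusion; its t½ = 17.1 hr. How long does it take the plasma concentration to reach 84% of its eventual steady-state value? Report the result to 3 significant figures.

k = ln 2 / 17.1 = 0.04053 hr⁻¹
f = 1 − e^(−kt)  ⇒  t = −ln(1 − f) / k
t = −ln(1 − 0.84) / 0.04053 = 1.833 / 0.04053 ≈ 45.2 hours

45.2 hours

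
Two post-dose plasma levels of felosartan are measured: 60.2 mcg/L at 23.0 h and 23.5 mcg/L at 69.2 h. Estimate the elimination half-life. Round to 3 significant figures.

34.0 hours

k = ln(C₁/C₂) / (t₂ − t₁) = ln(60.2/23.5) / (69.2 − 23.0)
  = 0.9407 / 46.20 = 0.02036 h⁻¹
t½ = ln 2 / k = ln 2 / 0.02036 ≈ 34.0 hours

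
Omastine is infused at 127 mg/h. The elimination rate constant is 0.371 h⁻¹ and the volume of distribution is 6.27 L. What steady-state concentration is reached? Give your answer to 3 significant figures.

CL = k · V = 0.371 × 6.27 = 2.326 L/h
Css = rate / CL = 127 / 2.326 ≈ 54.6 µg/mL

54.6 µg/mL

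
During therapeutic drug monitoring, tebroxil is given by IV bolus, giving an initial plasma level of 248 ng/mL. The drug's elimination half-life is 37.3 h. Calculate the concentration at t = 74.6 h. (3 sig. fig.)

k = ln 2 / 37.3 = 0.01858 h⁻¹
C(t) = C₀ e^(−kt) = 248 × e^(−0.01858 × 74.6) = 248 × e^(−1.386) = 248 × 0.2500 ≈ 62.0 ng/mL

62.0 ng/mL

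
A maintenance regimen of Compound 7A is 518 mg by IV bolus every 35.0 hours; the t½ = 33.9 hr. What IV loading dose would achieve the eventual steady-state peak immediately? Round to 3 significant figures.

1010 mg

k = ln 2 / 33.9 = 0.02045 hr⁻¹
Accumulation ratio R = 1 / (1 − e^(−kτ)) = 1 / (1 − e^(−0.02045×35.0)) = 1 / (1 − 0.4889) = 1.956
Loading dose = maintenance dose × R = 518 × 1.956 ≈ 1010 mg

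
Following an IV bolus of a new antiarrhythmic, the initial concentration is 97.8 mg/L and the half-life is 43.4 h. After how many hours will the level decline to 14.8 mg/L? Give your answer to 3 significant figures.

k = ln 2 / 43.4 = 0.01597 h⁻¹
C(t) = C₀ e^(−kt)  ⇒  t = ln(C₀/C) / k
t = ln(97.8/14.8) / 0.01597 = 1.888 / 0.01597 ≈ 118 hours

118 hours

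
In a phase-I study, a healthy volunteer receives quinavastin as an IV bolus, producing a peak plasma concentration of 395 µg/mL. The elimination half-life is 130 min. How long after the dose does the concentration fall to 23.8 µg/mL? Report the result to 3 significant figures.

k = ln 2 / 130 = 0.005332 min⁻¹
C(t) = C₀ e^(−kt)  ⇒  t = ln(C₀/C) / k
t = ln(395/23.8) / 0.005332 = 2.809 / 0.005332 ≈ 527 minutes

527 minutes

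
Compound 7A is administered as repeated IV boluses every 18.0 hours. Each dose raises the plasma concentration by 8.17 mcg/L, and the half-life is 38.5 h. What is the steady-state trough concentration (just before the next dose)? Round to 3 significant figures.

k = ln 2 / 38.5 = 0.01800 h⁻¹
Fraction remaining after one interval: e^(−kτ) = e^(−0.01800 × 18.0) = 0.7232
R = 1 / (1 − 0.7232) = 3.613
Css,max = 8.17 × 3.613 = 29.52 mcg/L
Css,min = Css,max × e^(−kτ) = 29.52 × 0.7232 ≈ 21.3 mcg/L

21.3 mcg/L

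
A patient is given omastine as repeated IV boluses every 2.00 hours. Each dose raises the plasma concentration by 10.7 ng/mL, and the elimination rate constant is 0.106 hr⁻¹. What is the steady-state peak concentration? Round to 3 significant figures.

56.0 ng/mL

Fraction remaining after one interval: e^(−kτ) = e^(−0.1060 × 2.00) = 0.8090
R = 1 / (1 − 0.8090) = 5.235
Css,max = 10.7 × 5.235 ≈ 56.0 ng/mL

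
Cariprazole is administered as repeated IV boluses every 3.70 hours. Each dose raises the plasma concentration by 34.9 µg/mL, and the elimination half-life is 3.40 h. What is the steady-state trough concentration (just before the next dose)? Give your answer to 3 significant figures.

k = ln 2 / 3.40 = 0.2039 h⁻¹
Fraction remaining after one interval: e^(−kτ) = e^(−0.2039 × 3.70) = 0.4703
R = 1 / (1 − 0.4703) = 1.888
Css,max = 34.9 × 1.888 = 65.89 µg/mL
Css,min = Css,max × e^(−kτ) = 65.89 × 0.4703 ≈ 31.0 µg/mL

31.0 µg/mL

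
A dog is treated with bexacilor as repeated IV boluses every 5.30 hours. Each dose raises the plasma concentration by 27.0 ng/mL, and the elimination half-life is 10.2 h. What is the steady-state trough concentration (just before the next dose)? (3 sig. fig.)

k = ln 2 / 10.2 = 0.06796 h⁻¹
Fraction remaining after one interval: e^(−kτ) = e^(−0.06796 × 5.30) = 0.6976
R = 1 / (1 − 0.6976) = 3.306
Css,max = 27.0 × 3.306 = 89.27 ng/mL
Css,min = Css,max × e^(−kτ) = 89.27 × 0.6976 ≈ 62.3 ng/mL

62.3 ng/mL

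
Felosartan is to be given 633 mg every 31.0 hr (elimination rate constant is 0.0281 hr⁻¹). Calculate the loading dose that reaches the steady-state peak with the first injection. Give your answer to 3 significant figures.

1090 mg

Accumulation ratio R = 1 / (1 − e^(−kτ)) = 1 / (1 − e^(−0.02810×31.0)) = 1 / (1 − 0.4185) = 1.720
Loading dose = maintenance dose × R = 633 × 1.720 ≈ 1090 mg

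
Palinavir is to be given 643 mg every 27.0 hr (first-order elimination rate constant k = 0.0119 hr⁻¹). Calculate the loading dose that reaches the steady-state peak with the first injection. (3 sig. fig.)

2340 mg

Accumulation ratio R = 1 / (1 − e^(−kτ)) = 1 / (1 − e^(−0.01190×27.0)) = 1 / (1 − 0.7252) = 3.639
Loading dose = maintenance dose × R = 643 × 3.639 ≈ 2340 mg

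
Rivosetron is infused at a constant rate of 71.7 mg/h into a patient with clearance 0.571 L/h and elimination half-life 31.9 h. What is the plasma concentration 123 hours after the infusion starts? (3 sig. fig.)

117 mg/L

Css = rate / CL = 71.7 / 0.571 = 125.6 mg/L
k = ln 2 / 31.9 = 0.02173 h⁻¹
C(t) = Css (1 − e^(−kt)) = 125.6 × (1 − e^(−2.673)) = 125.6 × 0.9309 ≈ 117 mg/L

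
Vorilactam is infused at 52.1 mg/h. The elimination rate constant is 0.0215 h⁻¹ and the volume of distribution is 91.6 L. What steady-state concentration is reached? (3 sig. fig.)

26.5 µg/mL

CL = k · V = 0.0215 × 91.6 = 1.969 L/h
Css = rate / CL = 52.1 / 1.969 ≈ 26.5 µg/mL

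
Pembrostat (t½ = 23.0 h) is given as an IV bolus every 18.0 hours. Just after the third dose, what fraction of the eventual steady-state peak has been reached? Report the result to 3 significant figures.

0.804

k = ln 2 / 23.0 = 0.03014 h⁻¹
f_n = 1 − e^(−nkτ) = 1 − e^(−3 × 0.03014 × 18.0) = 1 − e^(−1.627) = 1 − 0.1964 ≈ 0.804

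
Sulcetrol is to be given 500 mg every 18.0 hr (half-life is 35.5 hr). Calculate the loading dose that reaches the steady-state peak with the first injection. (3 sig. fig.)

k = ln 2 / 35.5 = 0.01953 hr⁻¹
Accumulation ratio R = 1 / (1 − e^(−kτ)) = 1 / (1 − e^(−0.01953×18.0)) = 1 / (1 − 0.7037) = 3.375
Loading dose = maintenance dose × R = 500 × 3.375 ≈ 1690 mg

1690 mg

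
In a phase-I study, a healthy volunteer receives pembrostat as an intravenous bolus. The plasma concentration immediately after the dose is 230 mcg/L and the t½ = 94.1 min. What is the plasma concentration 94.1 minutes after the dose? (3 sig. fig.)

115 mcg/L

k = ln 2 / 94.1 = 0.007366 min⁻¹
C(t) = C₀ e^(−kt) = 230 × e^(−0.007366 × 94.1) = 230 × e^(−0.6931) = 230 × 0.5000 ≈ 115 mcg/L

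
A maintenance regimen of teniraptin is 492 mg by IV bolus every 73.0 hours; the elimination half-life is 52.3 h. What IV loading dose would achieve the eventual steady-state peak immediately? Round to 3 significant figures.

k = ln 2 / 52.3 = 0.01325 h⁻¹
Accumulation ratio R = 1 / (1 − e^(−kτ)) = 1 / (1 − e^(−0.01325×73.0)) = 1 / (1 − 0.3800) = 1.613
Loading dose = maintenance dose × R = 492 × 1.613 ≈ 794 mg

794 mg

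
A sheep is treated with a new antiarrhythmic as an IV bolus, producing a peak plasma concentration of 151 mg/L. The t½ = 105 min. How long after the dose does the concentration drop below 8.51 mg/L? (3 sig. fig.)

436 minutes

k = ln 2 / 105 = 0.006601 min⁻¹
C(t) = C₀ e^(−kt)  ⇒  t = ln(C₀/C) / k
t = ln(151/8.51) / 0.006601 = 2.876 / 0.006601 ≈ 436 minutes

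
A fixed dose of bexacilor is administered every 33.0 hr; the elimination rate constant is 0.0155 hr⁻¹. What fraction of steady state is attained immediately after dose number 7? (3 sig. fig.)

f_n = 1 − e^(−nkτ) = 1 − e^(−7 × 0.01550 × 33.0) = 1 − e^(−3.580) = 1 − 0.02786 ≈ 0.972

0.972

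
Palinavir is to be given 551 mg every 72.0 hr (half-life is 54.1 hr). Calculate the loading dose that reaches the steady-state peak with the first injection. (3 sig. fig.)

k = ln 2 / 54.1 = 0.01281 hr⁻¹
Accumulation ratio R = 1 / (1 − e^(−kτ)) = 1 / (1 − e^(−0.01281×72.0)) = 1 / (1 − 0.3975) = 1.660
Loading dose = maintenance dose × R = 551 × 1.660 ≈ 915 mg

915 mg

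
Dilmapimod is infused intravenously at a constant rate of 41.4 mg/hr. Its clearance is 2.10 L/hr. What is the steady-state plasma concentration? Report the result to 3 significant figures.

19.7 µg/mL

Css = infusion rate / CL = 41.4 / 2.10 ≈ 19.7 µg/mL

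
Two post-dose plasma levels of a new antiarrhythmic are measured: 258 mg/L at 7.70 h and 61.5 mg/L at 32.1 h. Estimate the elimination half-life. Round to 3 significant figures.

k = ln(C₁/C₂) / (t₂ − t₁) = ln(258/61.5) / (32.1 − 7.70)
  = 1.434 / 24.40 = 0.05877 h⁻¹
t½ = ln 2 / k = ln 2 / 0.05877 ≈ 11.8 hours

11.8 hours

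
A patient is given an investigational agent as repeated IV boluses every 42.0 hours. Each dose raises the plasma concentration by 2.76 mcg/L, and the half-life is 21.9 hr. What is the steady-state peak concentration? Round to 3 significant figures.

3.75 mcg/L

k = ln 2 / 21.9 = 0.03165 hr⁻¹
Fraction remaining after one interval: e^(−kτ) = e^(−0.03165 × 42.0) = 0.2647
R = 1 / (1 − 0.2647) = 1.360
Css,max = 2.76 × 1.360 ≈ 3.75 mcg/L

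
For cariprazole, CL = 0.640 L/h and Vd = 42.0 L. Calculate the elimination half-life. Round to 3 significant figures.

k = CL / V = 0.640 / 42.0 = 0.01524 h⁻¹
t½ = ln 2 / k = ln 2 / 0.01524 ≈ 45.5 hours

45.5 hours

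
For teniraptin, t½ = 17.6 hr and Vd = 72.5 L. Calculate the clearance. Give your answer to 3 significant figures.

k = ln 2 / t½ = ln 2 / 17.6 = 0.03938 hr⁻¹
CL = k · V = 0.03938 × 72.5 ≈ 2.86 L/hr

2.86 L/hr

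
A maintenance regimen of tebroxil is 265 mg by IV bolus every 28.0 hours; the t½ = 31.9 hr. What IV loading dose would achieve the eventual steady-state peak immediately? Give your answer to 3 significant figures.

581 mg

k = ln 2 / 31.9 = 0.02173 hr⁻¹
Accumulation ratio R = 1 / (1 − e^(−kτ)) = 1 / (1 − e^(−0.02173×28.0)) = 1 / (1 − 0.5442) = 2.194
Loading dose = maintenance dose × R = 265 × 2.194 ≈ 581 mg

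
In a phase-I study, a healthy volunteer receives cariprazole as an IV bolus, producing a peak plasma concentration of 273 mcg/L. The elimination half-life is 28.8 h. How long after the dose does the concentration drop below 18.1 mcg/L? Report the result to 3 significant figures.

k = ln 2 / 28.8 = 0.02407 h⁻¹
C(t) = C₀ e^(−kt)  ⇒  t = ln(C₀/C) / k
t = ln(273/18.1) / 0.02407 = 2.714 / 0.02407 ≈ 113 hours

113 hours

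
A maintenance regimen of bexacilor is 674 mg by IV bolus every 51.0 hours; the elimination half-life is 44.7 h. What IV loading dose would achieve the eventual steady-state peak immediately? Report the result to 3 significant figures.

k = ln 2 / 44.7 = 0.01551 h⁻¹
Accumulation ratio R = 1 / (1 − e^(−kτ)) = 1 / (1 − e^(−0.01551×51.0)) = 1 / (1 − 0.4535) = 1.830
Loading dose = maintenance dose × R = 674 × 1.830 ≈ 1230 mg

1230 mg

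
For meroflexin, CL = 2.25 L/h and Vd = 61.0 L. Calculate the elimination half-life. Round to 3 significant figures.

k = CL / V = 2.25 / 61.0 = 0.03689 h⁻¹
t½ = ln 2 / k = ln 2 / 0.03689 ≈ 18.8 hours

18.8 hours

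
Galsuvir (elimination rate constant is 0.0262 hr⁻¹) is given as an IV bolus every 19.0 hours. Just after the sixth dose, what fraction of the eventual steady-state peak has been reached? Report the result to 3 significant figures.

f_n = 1 − e^(−nkτ) = 1 − e^(−6 × 0.02620 × 19.0) = 1 − e^(−2.987) = 1 − 0.05045 ≈ 0.950

0.950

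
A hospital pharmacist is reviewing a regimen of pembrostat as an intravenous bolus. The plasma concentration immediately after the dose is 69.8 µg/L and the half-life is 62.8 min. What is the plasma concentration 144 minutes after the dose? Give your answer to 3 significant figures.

14.2 µg/L

k = ln 2 / 62.8 = 0.01104 min⁻¹
144 min is 2.293 half-lives, so C = 69.8 × (1/2)^2.293 = 69.8 × 0.2041 ≈ 14.2 µg/L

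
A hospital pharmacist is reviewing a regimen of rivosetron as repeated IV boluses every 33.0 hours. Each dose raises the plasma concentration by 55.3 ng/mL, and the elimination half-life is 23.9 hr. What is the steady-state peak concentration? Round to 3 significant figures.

89.8 ng/mL

k = ln 2 / 23.9 = 0.02900 hr⁻¹
Fraction remaining after one interval: e^(−kτ) = e^(−0.02900 × 33.0) = 0.3840
R = 1 / (1 − 0.3840) = 1.623
Css,max = 55.3 × 1.623 ≈ 89.8 ng/mL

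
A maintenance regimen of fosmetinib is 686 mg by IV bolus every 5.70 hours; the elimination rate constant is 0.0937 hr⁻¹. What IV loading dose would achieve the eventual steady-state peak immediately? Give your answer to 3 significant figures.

Accumulation ratio R = 1 / (1 − e^(−kτ)) = 1 / (1 − e^(−0.09370×5.70)) = 1 / (1 − 0.5862) = 2.417
Loading dose = maintenance dose × R = 686 × 2.417 ≈ 1660 mg

1660 mg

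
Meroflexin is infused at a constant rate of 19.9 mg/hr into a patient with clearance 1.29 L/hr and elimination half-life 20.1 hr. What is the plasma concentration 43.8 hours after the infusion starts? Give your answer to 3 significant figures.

Css = rate / CL = 19.9 / 1.29 = 15.43 µg/mL
k = ln 2 / 20.1 = 0.03448 hr⁻¹
C(t) = Css (1 − e^(−kt)) = 15.43 × (1 − e^(−1.510)) = 15.43 × 0.7792 ≈ 12.0 µg/mL

12.0 µg/mL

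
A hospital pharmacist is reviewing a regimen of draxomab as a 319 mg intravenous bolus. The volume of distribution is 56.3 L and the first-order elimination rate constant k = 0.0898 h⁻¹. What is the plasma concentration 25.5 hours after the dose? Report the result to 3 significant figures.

0.574 mg/L

C₀ = dose / V = 319 / 56.3 = 5.666 mg/L
C(t) = C₀ e^(−kt) = 5.666 × e^(−0.08980 × 25.5) = 5.666 × e^(−2.290) = 5.666 × 0.1013 ≈ 0.574 mg/L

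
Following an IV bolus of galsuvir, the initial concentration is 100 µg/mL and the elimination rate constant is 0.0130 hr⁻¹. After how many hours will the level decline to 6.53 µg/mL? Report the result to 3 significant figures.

C(t) = C₀ e^(−kt)  ⇒  t = ln(C₀/C) / k
t = ln(100/6.53) / 0.01300 = 2.729 / 0.01300 ≈ 210 hours

210 hours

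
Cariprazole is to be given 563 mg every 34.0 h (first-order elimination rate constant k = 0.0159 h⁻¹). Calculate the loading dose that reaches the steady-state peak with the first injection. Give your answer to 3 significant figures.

Accumulation ratio R = 1 / (1 − e^(−kτ)) = 1 / (1 − e^(−0.01590×34.0)) = 1 / (1 − 0.5824) = 2.395
Loading dose = maintenance dose × R = 563 × 2.395 ≈ 1350 mg

1350 mg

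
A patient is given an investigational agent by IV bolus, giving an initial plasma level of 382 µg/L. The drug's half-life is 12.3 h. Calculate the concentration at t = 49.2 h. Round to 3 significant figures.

k = ln 2 / 12.3 = 0.05635 h⁻¹
C(t) = C₀ e^(−kt) = 382 × e^(−0.05635 × 49.2) = 382 × e^(−2.773) = 382 × 0.06250 ≈ 23.9 µg/L

23.9 µg/L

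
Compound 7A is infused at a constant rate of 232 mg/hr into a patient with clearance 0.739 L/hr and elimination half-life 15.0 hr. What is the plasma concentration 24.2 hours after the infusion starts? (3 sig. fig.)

211 mg/L

Css = rate / CL = 232 / 0.739 = 313.9 mg/L
k = ln 2 / 15.0 = 0.04621 hr⁻¹
C(t) = Css (1 − e^(−kt)) = 313.9 × (1 − e^(−1.118)) = 313.9 × 0.6732 ≈ 211 mg/L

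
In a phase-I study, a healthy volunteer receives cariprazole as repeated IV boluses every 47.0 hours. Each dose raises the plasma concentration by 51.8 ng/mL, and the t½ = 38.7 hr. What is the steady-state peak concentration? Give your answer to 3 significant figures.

k = ln 2 / 38.7 = 0.01791 hr⁻¹
Fraction remaining after one interval: e^(−kτ) = e^(−0.01791 × 47.0) = 0.4309
R = 1 / (1 − 0.4309) = 1.757
Css,max = 51.8 × 1.757 ≈ 91.0 ng/mL

91.0 ng/mL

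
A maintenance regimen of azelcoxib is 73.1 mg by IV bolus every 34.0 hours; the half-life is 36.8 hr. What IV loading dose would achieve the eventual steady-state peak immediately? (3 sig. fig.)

155 mg

k = ln 2 / 36.8 = 0.01884 hr⁻¹
Accumulation ratio R = 1 / (1 − e^(−kτ)) = 1 / (1 − e^(−0.01884×34.0)) = 1 / (1 − 0.5271) = 2.115
Loading dose = maintenance dose × R = 73.1 × 2.115 ≈ 155 mg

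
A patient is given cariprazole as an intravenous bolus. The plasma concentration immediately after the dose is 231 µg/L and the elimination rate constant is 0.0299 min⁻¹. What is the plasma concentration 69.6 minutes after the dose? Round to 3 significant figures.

28.8 µg/L

C(t) = C₀ e^(−kt) = 231 × e^(−0.02990 × 69.6) = 231 × e^(−2.081) = 231 × 0.1248 ≈ 28.8 µg/L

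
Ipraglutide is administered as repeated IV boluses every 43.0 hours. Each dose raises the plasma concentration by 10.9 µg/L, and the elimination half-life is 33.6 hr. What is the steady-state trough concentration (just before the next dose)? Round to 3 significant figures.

7.63 µg/L

k = ln 2 / 33.6 = 0.02063 hr⁻¹
Fraction remaining after one interval: e^(−kτ) = e^(−0.02063 × 43.0) = 0.4119
R = 1 / (1 − 0.4119) = 1.700
Css,max = 10.9 × 1.700 = 18.53 µg/L
Css,min = Css,max × e^(−kτ) = 18.53 × 0.4119 ≈ 7.63 µg/L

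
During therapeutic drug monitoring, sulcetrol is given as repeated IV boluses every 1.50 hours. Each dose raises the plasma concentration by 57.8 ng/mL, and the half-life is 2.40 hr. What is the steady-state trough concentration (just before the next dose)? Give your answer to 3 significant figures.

107 ng/mL

k = ln 2 / 2.40 = 0.2888 hr⁻¹
Fraction remaining after one interval: e^(−kτ) = e^(−0.2888 × 1.50) = 0.6484
R = 1 / (1 − 0.6484) = 2.844
Css,max = 57.8 × 2.844 = 164.4 ng/mL
Css,min = Css,max × e^(−kτ) = 164.4 × 0.6484 ≈ 107 ng/mL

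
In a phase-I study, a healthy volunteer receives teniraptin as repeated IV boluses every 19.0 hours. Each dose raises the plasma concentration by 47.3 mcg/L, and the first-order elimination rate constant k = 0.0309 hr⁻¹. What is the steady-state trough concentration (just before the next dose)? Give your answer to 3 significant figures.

59.2 mcg/L

Fraction remaining after one interval: e^(−kτ) = e^(−0.03090 × 19.0) = 0.5559
R = 1 / (1 − 0.5559) = 2.252
Css,max = 47.3 × 2.252 = 106.5 mcg/L
Css,min = Css,max × e^(−kτ) = 106.5 × 0.5559 ≈ 59.2 mcg/L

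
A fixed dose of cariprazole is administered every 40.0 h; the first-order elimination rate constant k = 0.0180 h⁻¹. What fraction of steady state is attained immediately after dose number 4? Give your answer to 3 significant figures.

0.944

f_n = 1 − e^(−nkτ) = 1 − e^(−4 × 0.01800 × 40.0) = 1 − e^(−2.880) = 1 − 0.05613 ≈ 0.944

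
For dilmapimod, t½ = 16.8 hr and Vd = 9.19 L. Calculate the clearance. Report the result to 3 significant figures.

0.379 L/hr

k = ln 2 / t½ = ln 2 / 16.8 = 0.04126 hr⁻¹
CL = k · V = 0.04126 × 9.19 ≈ 0.379 L/hr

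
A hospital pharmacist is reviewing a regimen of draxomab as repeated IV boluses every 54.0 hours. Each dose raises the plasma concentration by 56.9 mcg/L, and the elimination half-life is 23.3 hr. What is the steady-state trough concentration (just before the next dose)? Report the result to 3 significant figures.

k = ln 2 / 23.3 = 0.02975 hr⁻¹
Fraction remaining after one interval: e^(−kτ) = e^(−0.02975 × 54.0) = 0.2006
R = 1 / (1 − 0.2006) = 1.251
Css,max = 56.9 × 1.251 = 71.18 mcg/L
Css,min = Css,max × e^(−kτ) = 71.18 × 0.2006 ≈ 14.3 mcg/L

14.3 mcg/L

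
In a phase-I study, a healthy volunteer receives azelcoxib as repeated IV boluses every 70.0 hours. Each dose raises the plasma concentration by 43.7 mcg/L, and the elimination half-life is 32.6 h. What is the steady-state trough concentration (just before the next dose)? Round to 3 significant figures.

12.7 mcg/L

k = ln 2 / 32.6 = 0.02126 h⁻¹
Fraction remaining after one interval: e^(−kτ) = e^(−0.02126 × 70.0) = 0.2257
R = 1 / (1 − 0.2257) = 1.292
Css,max = 43.7 × 1.292 = 56.44 mcg/L
Css,min = Css,max × e^(−kτ) = 56.44 × 0.2257 ≈ 12.7 mcg/L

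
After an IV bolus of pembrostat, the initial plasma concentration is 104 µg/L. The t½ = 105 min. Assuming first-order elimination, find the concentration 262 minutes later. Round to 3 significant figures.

k = ln 2 / 105 = 0.006601 min⁻¹
262 min is 2.495 half-lives, so C = 104 × (1/2)^2.495 = 104 × 0.1774 ≈ 18.4 µg/L

18.4 µg/L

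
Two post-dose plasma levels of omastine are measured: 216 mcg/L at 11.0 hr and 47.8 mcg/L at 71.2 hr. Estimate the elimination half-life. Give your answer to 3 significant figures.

27.7 hours

k = ln(C₁/C₂) / (t₂ − t₁) = ln(216/47.8) / (71.2 − 11.0)
  = 1.508 / 60.20 = 0.02505 hr⁻¹
t½ = ln 2 / k = ln 2 / 0.02505 ≈ 27.7 hours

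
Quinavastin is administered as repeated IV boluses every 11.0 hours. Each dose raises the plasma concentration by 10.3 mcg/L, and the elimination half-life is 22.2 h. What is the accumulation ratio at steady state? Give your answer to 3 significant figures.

3.44

k = ln 2 / 22.2 = 0.03122 h⁻¹
Fraction remaining after one interval: e^(−kτ) = e^(−0.03122 × 11.0) = 0.7093
R = 1 / (1 − 0.7093) = 1 / 0.2907 ≈ 3.44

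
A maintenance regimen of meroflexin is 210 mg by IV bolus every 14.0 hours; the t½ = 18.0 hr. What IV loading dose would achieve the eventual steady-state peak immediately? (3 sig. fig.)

k = ln 2 / 18.0 = 0.03851 hr⁻¹
Accumulation ratio R = 1 / (1 − e^(−kτ)) = 1 / (1 − e^(−0.03851×14.0)) = 1 / (1 − 0.5833) = 2.400
Loading dose = maintenance dose × R = 210 × 2.400 ≈ 504 mg

504 mg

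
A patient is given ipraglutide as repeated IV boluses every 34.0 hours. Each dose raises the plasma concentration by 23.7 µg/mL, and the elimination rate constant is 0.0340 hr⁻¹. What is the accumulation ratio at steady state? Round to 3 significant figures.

Fraction remaining after one interval: e^(−kτ) = e^(−0.03400 × 34.0) = 0.3147
R = 1 / (1 − 0.3147) = 1 / 0.6853 ≈ 1.46

1.46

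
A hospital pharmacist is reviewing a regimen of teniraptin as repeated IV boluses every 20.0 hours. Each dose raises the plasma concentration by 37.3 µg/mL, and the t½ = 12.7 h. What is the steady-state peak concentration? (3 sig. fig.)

k = ln 2 / 12.7 = 0.05458 h⁻¹
Fraction remaining after one interval: e^(−kτ) = e^(−0.05458 × 20.0) = 0.3357
R = 1 / (1 − 0.3357) = 1.505
Css,max = 37.3 × 1.505 ≈ 56.1 µg/mL

56.1 µg/mL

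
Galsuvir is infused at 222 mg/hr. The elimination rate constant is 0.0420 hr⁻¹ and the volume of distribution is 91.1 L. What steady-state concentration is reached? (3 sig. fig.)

58.0 mg/L

CL = k · V = 0.0420 × 91.1 = 3.826 L/hr
Css = rate / CL = 222 / 3.826 ≈ 58.0 mg/L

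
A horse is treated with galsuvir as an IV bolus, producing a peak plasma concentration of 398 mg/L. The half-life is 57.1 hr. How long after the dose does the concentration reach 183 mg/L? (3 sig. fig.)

64.0 hours

k = ln 2 / 57.1 = 0.01214 hr⁻¹
C(t) = C₀ e^(−kt)  ⇒  t = ln(C₀/C) / k
t = ln(398/183) / 0.01214 = 0.7770 / 0.01214 ≈ 64.0 hours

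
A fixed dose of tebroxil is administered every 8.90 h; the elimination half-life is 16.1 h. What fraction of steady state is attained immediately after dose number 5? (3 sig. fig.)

k = ln 2 / 16.1 = 0.04305 h⁻¹
f_n = 1 − e^(−nkτ) = 1 − e^(−5 × 0.04305 × 8.90) = 1 − e^(−1.916) = 1 − 0.1472 ≈ 0.853

0.853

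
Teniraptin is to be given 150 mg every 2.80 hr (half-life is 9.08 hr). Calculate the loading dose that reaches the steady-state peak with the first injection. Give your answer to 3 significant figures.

779 mg

k = ln 2 / 9.08 = 0.07634 hr⁻¹
Accumulation ratio R = 1 / (1 − e^(−kτ)) = 1 / (1 − e^(−0.07634×2.80)) = 1 / (1 − 0.8076) = 5.196
Loading dose = maintenance dose × R = 150 × 5.196 ≈ 779 mg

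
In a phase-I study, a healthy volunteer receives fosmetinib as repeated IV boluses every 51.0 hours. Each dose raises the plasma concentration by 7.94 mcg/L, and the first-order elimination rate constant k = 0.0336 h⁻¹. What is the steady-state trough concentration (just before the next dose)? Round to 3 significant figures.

Fraction remaining after one interval: e^(−kτ) = e^(−0.03360 × 51.0) = 0.1802
R = 1 / (1 − 0.1802) = 1.220
Css,max = 7.94 × 1.220 = 9.685 mcg/L
Css,min = Css,max × e^(−kτ) = 9.685 × 0.1802 ≈ 1.75 mcg/L

1.75 mcg/L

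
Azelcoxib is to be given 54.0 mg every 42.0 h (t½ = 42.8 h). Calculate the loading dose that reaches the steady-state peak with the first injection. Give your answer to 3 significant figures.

k = ln 2 / 42.8 = 0.01620 h⁻¹
Accumulation ratio R = 1 / (1 − e^(−kτ)) = 1 / (1 − e^(−0.01620×42.0)) = 1 / (1 − 0.5065) = 2.026
Loading dose = maintenance dose × R = 54.0 × 2.026 ≈ 109 mg

109 mg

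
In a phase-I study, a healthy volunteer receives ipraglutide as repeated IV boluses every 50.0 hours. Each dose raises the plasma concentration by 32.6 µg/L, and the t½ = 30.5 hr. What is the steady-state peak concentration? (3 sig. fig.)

k = ln 2 / 30.5 = 0.02273 hr⁻¹
Fraction remaining after one interval: e^(−kτ) = e^(−0.02273 × 50.0) = 0.3210
R = 1 / (1 − 0.3210) = 1.473
Css,max = 32.6 × 1.473 ≈ 48.0 µg/L

48.0 µg/L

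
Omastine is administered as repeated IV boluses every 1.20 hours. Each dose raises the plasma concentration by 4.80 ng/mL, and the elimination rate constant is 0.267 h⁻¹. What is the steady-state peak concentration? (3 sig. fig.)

Fraction remaining after one interval: e^(−kτ) = e^(−0.2670 × 1.20) = 0.7259
R = 1 / (1 − 0.7259) = 3.648
Css,max = 4.80 × 3.648 ≈ 17.5 ng/mL

17.5 ng/mL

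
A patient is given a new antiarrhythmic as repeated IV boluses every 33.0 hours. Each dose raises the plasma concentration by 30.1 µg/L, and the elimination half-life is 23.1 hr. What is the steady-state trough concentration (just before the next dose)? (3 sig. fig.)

k = ln 2 / 23.1 = 0.03001 hr⁻¹
Fraction remaining after one interval: e^(−kτ) = e^(−0.03001 × 33.0) = 0.3715
R = 1 / (1 − 0.3715) = 1.591
Css,max = 30.1 × 1.591 = 47.89 µg/L
Css,min = Css,max × e^(−kτ) = 47.89 × 0.3715 ≈ 17.8 µg/L

17.8 µg/L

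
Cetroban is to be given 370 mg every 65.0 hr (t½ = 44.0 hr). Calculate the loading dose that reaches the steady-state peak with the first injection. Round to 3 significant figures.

577 mg

k = ln 2 / 44.0 = 0.01575 hr⁻¹
Accumulation ratio R = 1 / (1 − e^(−kτ)) = 1 / (1 − e^(−0.01575×65.0)) = 1 / (1 − 0.3592) = 1.560
Loading dose = maintenance dose × R = 370 × 1.560 ≈ 577 mg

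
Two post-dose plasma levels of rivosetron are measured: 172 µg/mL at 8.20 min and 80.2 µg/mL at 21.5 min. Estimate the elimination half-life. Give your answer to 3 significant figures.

12.1 minutes

k = ln(C₁/C₂) / (t₂ − t₁) = ln(172/80.2) / (21.5 − 8.20)
  = 0.7630 / 13.30 = 0.05737 min⁻¹
t½ = ln 2 / k = ln 2 / 0.05737 ≈ 12.1 minutes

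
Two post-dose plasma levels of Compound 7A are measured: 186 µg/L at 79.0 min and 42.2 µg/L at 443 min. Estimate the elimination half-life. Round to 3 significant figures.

k = ln(C₁/C₂) / (t₂ − t₁) = ln(186/42.2) / (443 − 79.0)
  = 1.483 / 364.0 = 0.004075 min⁻¹
t½ = ln 2 / k = ln 2 / 0.004075 ≈ 170 minutes

170 minutes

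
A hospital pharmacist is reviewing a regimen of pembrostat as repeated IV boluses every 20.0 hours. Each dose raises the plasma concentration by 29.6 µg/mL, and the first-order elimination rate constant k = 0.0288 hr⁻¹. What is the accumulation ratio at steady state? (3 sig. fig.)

Fraction remaining after one interval: e^(−kτ) = e^(−0.02880 × 20.0) = 0.5621
R = 1 / (1 − 0.5621) = 1 / 0.4379 ≈ 2.28

2.28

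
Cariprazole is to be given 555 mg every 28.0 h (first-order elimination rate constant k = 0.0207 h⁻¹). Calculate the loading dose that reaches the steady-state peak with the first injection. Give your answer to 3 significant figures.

1260 mg

Accumulation ratio R = 1 / (1 − e^(−kτ)) = 1 / (1 − e^(−0.02070×28.0)) = 1 / (1 − 0.5601) = 2.273
Loading dose = maintenance dose × R = 555 × 2.273 ≈ 1260 mg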